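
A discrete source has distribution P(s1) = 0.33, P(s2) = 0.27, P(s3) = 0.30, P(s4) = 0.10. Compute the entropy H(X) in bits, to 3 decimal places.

H = −Σ pᵢ log₂ pᵢ.
−0.33·log₂(0.33) = 0.5278
−0.27·log₂(0.27) = 0.5100
−0.30·log₂(0.30) = 0.5211
−0.10·log₂(0.10) = 0.3322
Sum ≈ 1.8911 → 1.891 bits.

1.891 bits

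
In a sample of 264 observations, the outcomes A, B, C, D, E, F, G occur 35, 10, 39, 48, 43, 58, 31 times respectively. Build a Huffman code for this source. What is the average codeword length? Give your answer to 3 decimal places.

Probabilities are the counts divided by 264.
Repeatedly combine the two least-probable nodes; the expected code length is the sum of the merged weights.
merge 5/132 + 31/264 → 41/264
merge 35/264 + 13/88 → 37/132
merge 41/264 + 43/264 → 7/22
merge 2/11 + 29/132 → 53/132
merge 37/132 + 7/22 → 79/132
merge 53/132 + 79/132 → 1
L = 41/264 + 37/132 + 7/22 + 53/132 + 79/132 + 1 = 727/264 ≈ 2.754 bits/symbol.

2.754 bits/symbol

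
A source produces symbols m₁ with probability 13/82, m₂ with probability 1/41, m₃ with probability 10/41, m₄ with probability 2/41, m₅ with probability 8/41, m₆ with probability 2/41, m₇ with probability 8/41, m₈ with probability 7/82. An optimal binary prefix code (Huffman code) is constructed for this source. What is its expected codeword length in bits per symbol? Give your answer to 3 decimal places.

Repeatedly combine the two least-probable nodes; the expected code length is the sum of the merged weights.
merge 1/41 + 2/41 → 3/41
merge 2/41 + 3/41 → 5/41
merge 7/82 + 5/41 → 17/82
merge 13/82 + 8/41 → 29/82
merge 8/41 + 17/82 → 33/82
merge 10/41 + 29/82 → 49/82
merge 33/82 + 49/82 → 1
L = 3/41 + 5/41 + 17/82 + 29/82 + 33/82 + 49/82 + 1 = 113/41 ≈ 2.756 bits/symbol.

2.756 bits/symbol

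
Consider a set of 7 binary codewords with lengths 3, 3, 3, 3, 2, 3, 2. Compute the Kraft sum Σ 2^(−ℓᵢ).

With common denominator 2^3 = 8: Σ 2^(−ℓᵢ) = 1/8 + 1/8 + 1/8 + 1/8 + 2/8 + 1/8 + 2/8 = 9/8 = 1.125.

1.125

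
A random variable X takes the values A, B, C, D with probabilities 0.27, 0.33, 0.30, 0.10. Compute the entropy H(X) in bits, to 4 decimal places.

1.8911 bits

H = −Σ pᵢ log₂ pᵢ.
−0.27·log₂(0.27) = 0.5100
−0.33·log₂(0.33) = 0.5278
−0.30·log₂(0.30) = 0.5211
−0.10·log₂(0.10) = 0.3322
Sum ≈ 1.8911 → 1.8911 bits.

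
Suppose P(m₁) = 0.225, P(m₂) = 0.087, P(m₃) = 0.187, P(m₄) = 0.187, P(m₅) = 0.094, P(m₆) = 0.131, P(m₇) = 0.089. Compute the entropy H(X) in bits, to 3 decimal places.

2.711 bits

H = −Σ pᵢ log₂ pᵢ.
−0.225·log₂(0.225) = 0.4842
−0.087·log₂(0.087) = 0.3065
−0.187·log₂(0.187) = 0.4523
−0.187·log₂(0.187) = 0.4523
−0.094·log₂(0.094) = 0.3207
−0.131·log₂(0.131) = 0.3841
−0.089·log₂(0.089) = 0.3106
Sum ≈ 2.7108 → 2.711 bits.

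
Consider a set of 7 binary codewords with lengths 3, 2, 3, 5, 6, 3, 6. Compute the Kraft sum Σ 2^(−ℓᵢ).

With common denominator 2^6 = 64: Σ 2^(−ℓᵢ) = 8/64 + 16/64 + 8/64 + 2/64 + 1/64 + 8/64 + 1/64 = 44/64 = 0.6875.

0.6875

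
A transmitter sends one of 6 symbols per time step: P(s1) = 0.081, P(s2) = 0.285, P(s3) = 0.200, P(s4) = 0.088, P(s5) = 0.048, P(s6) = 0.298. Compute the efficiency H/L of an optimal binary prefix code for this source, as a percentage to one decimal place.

Entropy H = −Σ p log₂ p ≈ 2.3135 bits.
Huffman merges: 6/125+81/1000→129/1000; 11/125+129/1000→217/1000; 1/5+217/1000→417/1000; 57/200+149/500→583/1000; 417/1000+583/1000→1. L = 1173/500 ≈ 2.3460.
Efficiency = H/L = 2.3135/2.3460 = 98.6%.

98.6%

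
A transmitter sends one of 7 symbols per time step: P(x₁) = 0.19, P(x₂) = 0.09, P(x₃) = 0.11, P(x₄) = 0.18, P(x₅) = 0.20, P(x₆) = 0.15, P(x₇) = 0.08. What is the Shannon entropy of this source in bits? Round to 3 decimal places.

H = −Σ pᵢ log₂ pᵢ.
−0.19·log₂(0.19) = 0.4552
−0.09·log₂(0.09) = 0.3127
−0.11·log₂(0.11) = 0.3503
−0.18·log₂(0.18) = 0.4453
−0.20·log₂(0.20) = 0.4644
−0.15·log₂(0.15) = 0.4105
−0.08·log₂(0.08) = 0.2915
Sum ≈ 2.7299 → 2.730 bits.

2.730 bits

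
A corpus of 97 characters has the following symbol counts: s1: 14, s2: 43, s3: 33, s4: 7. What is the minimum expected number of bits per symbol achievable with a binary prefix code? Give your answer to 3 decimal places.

1.773 bits/symbol

Probabilities are the counts divided by 97.
Repeatedly combine the two least-probable nodes; the expected code length is the sum of the merged weights.
merge 7/97 + 14/97 → 21/97
merge 21/97 + 33/97 → 54/97
merge 43/97 + 54/97 → 1
L = 21/97 + 54/97 + 1 = 172/97 ≈ 1.773 bits/symbol.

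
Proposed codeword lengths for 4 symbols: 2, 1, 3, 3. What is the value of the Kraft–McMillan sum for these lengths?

With common denominator 2^3 = 8: Σ 2^(−ℓᵢ) = 2/8 + 4/8 + 1/8 + 1/8 = 8/8 = 1.

1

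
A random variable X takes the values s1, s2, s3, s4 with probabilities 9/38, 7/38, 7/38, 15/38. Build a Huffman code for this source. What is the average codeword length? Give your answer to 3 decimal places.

1.974 bits/symbol

Repeatedly combine the two least-probable nodes; the expected code length is the sum of the merged weights.
merge 7/38 + 7/38 → 7/19
merge 9/38 + 7/19 → 23/38
merge 15/38 + 23/38 → 1
L = 7/19 + 23/38 + 1 = 75/38 ≈ 1.974 bits/symbol.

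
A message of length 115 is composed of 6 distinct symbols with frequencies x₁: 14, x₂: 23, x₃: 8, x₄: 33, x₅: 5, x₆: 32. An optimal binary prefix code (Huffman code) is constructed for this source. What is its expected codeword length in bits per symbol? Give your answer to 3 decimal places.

2.348 bits/symbol

Probabilities are the counts divided by 115.
Repeatedly combine the two least-probable nodes; the expected code length is the sum of the merged weights.
merge 1/23 + 8/115 → 13/115
merge 13/115 + 14/115 → 27/115
merge 1/5 + 27/115 → 10/23
merge 32/115 + 33/115 → 13/23
merge 10/23 + 13/23 → 1
L = 13/115 + 27/115 + 10/23 + 13/23 + 1 = 54/23 ≈ 2.348 bits/symbol.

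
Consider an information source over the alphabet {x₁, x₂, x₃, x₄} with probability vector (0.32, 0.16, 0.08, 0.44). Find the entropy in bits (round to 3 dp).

H = −Σ pᵢ log₂ pᵢ.
−0.32·log₂(0.32) = 0.5260
−0.16·log₂(0.16) = 0.4230
−0.08·log₂(0.08) = 0.2915
−0.44·log₂(0.44) = 0.5211
Sum ≈ 1.7617 → 1.762 bits.

1.762 bits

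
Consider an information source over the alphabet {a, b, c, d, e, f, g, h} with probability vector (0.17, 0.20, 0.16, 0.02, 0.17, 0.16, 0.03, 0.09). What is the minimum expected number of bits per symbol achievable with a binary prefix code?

2.82 bits/symbol

Repeatedly combine the two least-probable nodes; the expected code length is the sum of the merged weights.
merge 1/50 + 3/100 → 1/20
merge 1/20 + 9/100 → 7/50
merge 7/50 + 4/25 → 3/10
merge 4/25 + 17/100 → 33/100
merge 17/100 + 1/5 → 37/100
merge 3/10 + 33/100 → 63/100
merge 37/100 + 63/100 → 1
L = 1/20 + 7/50 + 3/10 + 33/100 + 37/100 + 63/100 + 1 = 141/50 = 2.82 bits/symbol.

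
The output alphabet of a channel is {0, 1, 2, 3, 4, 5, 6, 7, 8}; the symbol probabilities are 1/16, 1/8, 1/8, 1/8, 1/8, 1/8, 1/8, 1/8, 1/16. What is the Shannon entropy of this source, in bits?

3.125 bits

Each probability is a power of 1/2, so log₂(1/p) is an integer.
H = Σ p·log₂(1/p) = 1/16·4 + 1/8·3 + 1/8·3 + 1/8·3 + 1/8·3 + 1/8·3 + 1/8·3 + 1/8·3 + 1/16·4 = 3.125 bits.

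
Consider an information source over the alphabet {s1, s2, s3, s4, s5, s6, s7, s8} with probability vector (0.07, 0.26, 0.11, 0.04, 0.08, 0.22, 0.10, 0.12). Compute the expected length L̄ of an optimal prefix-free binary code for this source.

2.81 bits/symbol

Repeatedly combine the two least-probable nodes; the expected code length is the sum of the merged weights.
merge 1/25 + 7/100 → 11/100
merge 2/25 + 1/10 → 9/50
merge 11/100 + 11/100 → 11/50
merge 3/25 + 9/50 → 3/10
merge 11/50 + 11/50 → 11/25
merge 13/50 + 3/10 → 14/25
merge 11/25 + 14/25 → 1
L = 11/100 + 9/50 + 11/50 + 3/10 + 11/25 + 14/25 + 1 = 281/100 = 2.81 bits/symbol.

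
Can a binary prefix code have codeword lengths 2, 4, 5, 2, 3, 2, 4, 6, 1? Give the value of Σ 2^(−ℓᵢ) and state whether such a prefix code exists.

1.546875; no

With common denominator 2^6 = 64: Σ 2^(−ℓᵢ) = 16/64 + 4/64 + 2/64 + 16/64 + 8/64 + 16/64 + 4/64 + 1/64 + 32/64 = 99/64 = 1.546875.
Kraft's inequality requires Σ ≤ 1; here Σ = 1.546875 > 1, so no such prefix code exists.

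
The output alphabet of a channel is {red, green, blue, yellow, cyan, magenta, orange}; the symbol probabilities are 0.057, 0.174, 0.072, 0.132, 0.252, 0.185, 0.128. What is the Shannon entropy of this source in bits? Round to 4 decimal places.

2.6646 bits

H = −Σ pᵢ log₂ pᵢ.
−0.057·log₂(0.057) = 0.2356
−0.174·log₂(0.174) = 0.4390
−0.072·log₂(0.072) = 0.2733
−0.132·log₂(0.132) = 0.3856
−0.252·log₂(0.252) = 0.5011
−0.185·log₂(0.185) = 0.4504
−0.128·log₂(0.128) = 0.3796
Sum ≈ 2.6646 → 2.6646 bits.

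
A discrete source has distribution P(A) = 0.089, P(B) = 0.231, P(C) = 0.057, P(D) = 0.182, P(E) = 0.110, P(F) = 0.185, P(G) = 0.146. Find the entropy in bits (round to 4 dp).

H = −Σ pᵢ log₂ pᵢ.
−0.089·log₂(0.089) = 0.3106
−0.231·log₂(0.231) = 0.4883
−0.057·log₂(0.057) = 0.2356
−0.182·log₂(0.182) = 0.4474
−0.110·log₂(0.110) = 0.3503
−0.185·log₂(0.185) = 0.4504
−0.146·log₂(0.146) = 0.4053
Sum ≈ 2.6878 → 2.6878 bits.

2.6878 bits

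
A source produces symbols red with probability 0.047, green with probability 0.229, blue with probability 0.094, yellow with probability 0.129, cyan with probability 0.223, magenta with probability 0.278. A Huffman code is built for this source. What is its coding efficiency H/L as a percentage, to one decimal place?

Entropy H = −Σ p log₂ p ≈ 2.3923 bits.
Huffman merges: 47/1000+47/500→141/1000; 129/1000+141/1000→27/100; 223/1000+229/1000→113/250; 27/100+139/500→137/250; 113/250+137/250→1. L = 2411/1000 ≈ 2.4110.
Efficiency = H/L = 2.3923/2.4110 = 99.2%.

99.2%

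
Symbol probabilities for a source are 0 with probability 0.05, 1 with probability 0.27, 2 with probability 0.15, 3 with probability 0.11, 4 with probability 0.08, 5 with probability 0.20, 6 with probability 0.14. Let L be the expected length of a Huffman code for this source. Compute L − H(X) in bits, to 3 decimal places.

0.020 bits

Entropy H = −Σ p log₂ p ≈ 2.6400 bits.
Huffman merges: 1/20+2/25→13/100; 11/100+13/100→6/25; 7/50+3/20→29/100; 1/5+6/25→11/25; 27/100+29/100→14/25; 11/25+14/25→1. L = 133/50 ≈ 2.6600.
L − H = 2.6600 − 2.6400 = 0.020 bits.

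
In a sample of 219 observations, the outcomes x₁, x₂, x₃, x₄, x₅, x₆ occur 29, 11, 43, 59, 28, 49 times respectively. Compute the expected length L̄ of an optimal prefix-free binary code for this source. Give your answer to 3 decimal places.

2.489 bits/symbol

Probabilities are the counts divided by 219.
Repeatedly combine the two least-probable nodes; the expected code length is the sum of the merged weights.
merge 11/219 + 28/219 → 13/73
merge 29/219 + 13/73 → 68/219
merge 43/219 + 49/219 → 92/219
merge 59/219 + 68/219 → 127/219
merge 92/219 + 127/219 → 1
L = 13/73 + 68/219 + 92/219 + 127/219 + 1 = 545/219 ≈ 2.489 bits/symbol.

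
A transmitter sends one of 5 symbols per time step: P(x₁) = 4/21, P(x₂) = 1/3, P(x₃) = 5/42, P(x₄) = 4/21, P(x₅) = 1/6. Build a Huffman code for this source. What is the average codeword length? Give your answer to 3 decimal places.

2.286 bits/symbol

Repeatedly combine the two least-probable nodes; the expected code length is the sum of the merged weights.
merge 5/42 + 1/6 → 2/7
merge 4/21 + 4/21 → 8/21
merge 2/7 + 1/3 → 13/21
merge 8/21 + 13/21 → 1
L = 2/7 + 8/21 + 13/21 + 1 = 16/7 ≈ 2.286 bits/symbol.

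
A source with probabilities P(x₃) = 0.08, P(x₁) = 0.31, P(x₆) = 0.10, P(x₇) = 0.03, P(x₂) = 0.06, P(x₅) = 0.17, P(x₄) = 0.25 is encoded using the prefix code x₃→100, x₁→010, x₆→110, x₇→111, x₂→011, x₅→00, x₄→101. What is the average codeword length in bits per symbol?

L̄ = Σ pᵢ·ℓᵢ = 0.08·3 + 0.31·3 + 0.10·3 + 0.03·3 + 0.06·3 + 0.17·2 + 0.25·3 = 2.83 bits/symbol.

2.83 bits/symbol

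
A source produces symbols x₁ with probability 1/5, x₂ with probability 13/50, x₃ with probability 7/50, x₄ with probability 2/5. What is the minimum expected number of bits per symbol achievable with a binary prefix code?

1.94 bits/symbol

Repeatedly combine the two least-probable nodes; the expected code length is the sum of the merged weights.
merge 7/50 + 1/5 → 17/50
merge 13/50 + 17/50 → 3/5
merge 2/5 + 3/5 → 1
L = 17/50 + 3/5 + 1 = 97/50 = 1.94 bits/symbol.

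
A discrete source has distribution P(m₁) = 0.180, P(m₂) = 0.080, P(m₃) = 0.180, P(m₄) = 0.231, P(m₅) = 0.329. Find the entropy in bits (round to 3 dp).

2.198 bits

H = −Σ pᵢ log₂ pᵢ.
−0.180·log₂(0.180) = 0.4453
−0.080·log₂(0.080) = 0.2915
−0.180·log₂(0.180) = 0.4453
−0.231·log₂(0.231) = 0.4883
−0.329·log₂(0.329) = 0.5277
Sum ≈ 2.1981 → 2.198 bits.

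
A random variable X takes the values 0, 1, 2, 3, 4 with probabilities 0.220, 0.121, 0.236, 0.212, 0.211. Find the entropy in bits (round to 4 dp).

H = −Σ pᵢ log₂ pᵢ.
−0.220·log₂(0.220) = 0.4806
−0.121·log₂(0.121) = 0.3687
−0.236·log₂(0.236) = 0.4916
−0.212·log₂(0.212) = 0.4744
−0.211·log₂(0.211) = 0.4736
Sum ≈ 2.2889 → 2.2889 bits.

2.2889 bits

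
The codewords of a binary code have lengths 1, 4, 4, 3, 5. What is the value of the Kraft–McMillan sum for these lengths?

With common denominator 2^5 = 32: Σ 2^(−ℓᵢ) = 16/32 + 2/32 + 2/32 + 4/32 + 1/32 = 25/32 = 0.78125.

0.78125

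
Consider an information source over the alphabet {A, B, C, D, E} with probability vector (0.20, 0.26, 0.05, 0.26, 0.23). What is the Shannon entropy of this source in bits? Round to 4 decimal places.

2.1787 bits

H = −Σ pᵢ log₂ pᵢ.
−0.20·log₂(0.20) = 0.4644
−0.26·log₂(0.26) = 0.5053
−0.05·log₂(0.05) = 0.2161
−0.26·log₂(0.26) = 0.5053
−0.23·log₂(0.23) = 0.4877
Sum ≈ 2.1787 → 2.1787 bits.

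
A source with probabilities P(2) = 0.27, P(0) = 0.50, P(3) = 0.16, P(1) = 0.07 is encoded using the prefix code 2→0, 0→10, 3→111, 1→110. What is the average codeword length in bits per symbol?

L̄ = Σ pᵢ·ℓᵢ = 0.27·1 + 0.50·2 + 0.16·3 + 0.07·3 = 1.96 bits/symbol.

1.96 bits/symbol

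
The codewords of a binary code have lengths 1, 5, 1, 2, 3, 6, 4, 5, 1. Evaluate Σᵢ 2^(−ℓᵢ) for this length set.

2.015625

With common denominator 2^6 = 64: Σ 2^(−ℓᵢ) = 32/64 + 2/64 + 32/64 + 16/64 + 8/64 + 1/64 + 4/64 + 2/64 + 32/64 = 129/64 = 2.015625.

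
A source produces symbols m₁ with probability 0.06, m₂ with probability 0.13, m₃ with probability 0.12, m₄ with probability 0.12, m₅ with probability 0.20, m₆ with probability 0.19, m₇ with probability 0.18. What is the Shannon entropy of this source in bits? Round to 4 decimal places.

H = −Σ pᵢ log₂ pᵢ.
−0.06·log₂(0.06) = 0.2435
−0.13·log₂(0.13) = 0.3826
−0.12·log₂(0.12) = 0.3671
−0.12·log₂(0.12) = 0.3671
−0.20·log₂(0.20) = 0.4644
−0.19·log₂(0.19) = 0.4552
−0.18·log₂(0.18) = 0.4453
Sum ≈ 2.7252 → 2.7252 bits.

2.7252 bits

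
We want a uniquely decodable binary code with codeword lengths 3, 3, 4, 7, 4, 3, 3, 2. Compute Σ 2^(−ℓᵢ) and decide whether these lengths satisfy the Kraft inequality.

0.8828125; yes

With common denominator 2^7 = 128: Σ 2^(−ℓᵢ) = 16/128 + 16/128 + 8/128 + 1/128 + 8/128 + 16/128 + 16/128 + 32/128 = 113/128 = 0.8828125.
Kraft's inequality requires Σ ≤ 1; here Σ = 0.8828125 ≤ 1, so such a prefix code exists.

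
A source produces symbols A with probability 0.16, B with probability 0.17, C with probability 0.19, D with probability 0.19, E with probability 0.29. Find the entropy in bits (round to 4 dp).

2.2860 bits

H = −Σ pᵢ log₂ pᵢ.
−0.16·log₂(0.16) = 0.4230
−0.17·log₂(0.17) = 0.4346
−0.19·log₂(0.19) = 0.4552
−0.19·log₂(0.19) = 0.4552
−0.29·log₂(0.29) = 0.5179
Sum ≈ 2.2860 → 2.2860 bits.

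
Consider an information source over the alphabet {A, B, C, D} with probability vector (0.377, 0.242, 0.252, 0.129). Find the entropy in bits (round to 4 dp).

1.9082 bits

H = −Σ pᵢ log₂ pᵢ.
−0.377·log₂(0.377) = 0.5306
−0.242·log₂(0.242) = 0.4954
−0.252·log₂(0.252) = 0.5011
−0.129·log₂(0.129) = 0.3811
Sum ≈ 1.9082 → 1.9082 bits.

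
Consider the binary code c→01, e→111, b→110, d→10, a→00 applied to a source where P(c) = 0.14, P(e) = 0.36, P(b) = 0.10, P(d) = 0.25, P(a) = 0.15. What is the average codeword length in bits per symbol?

2.46 bits/symbol

L̄ = Σ pᵢ·ℓᵢ = 0.14·2 + 0.36·3 + 0.10·3 + 0.25·2 + 0.15·2 = 2.46 bits/symbol.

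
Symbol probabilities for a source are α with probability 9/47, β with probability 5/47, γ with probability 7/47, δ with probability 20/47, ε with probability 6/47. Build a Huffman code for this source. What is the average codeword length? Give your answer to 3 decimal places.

Repeatedly combine the two least-probable nodes; the expected code length is the sum of the merged weights.
merge 5/47 + 6/47 → 11/47
merge 7/47 + 9/47 → 16/47
merge 11/47 + 16/47 → 27/47
merge 20/47 + 27/47 → 1
L = 11/47 + 16/47 + 27/47 + 1 = 101/47 ≈ 2.149 bits/symbol.

2.149 bits/symbol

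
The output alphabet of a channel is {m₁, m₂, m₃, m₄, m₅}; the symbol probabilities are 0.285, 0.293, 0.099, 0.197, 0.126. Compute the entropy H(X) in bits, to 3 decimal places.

H = −Σ pᵢ log₂ pᵢ.
−0.285·log₂(0.285) = 0.5161
−0.293·log₂(0.293) = 0.5189
−0.099·log₂(0.099) = 0.3303
−0.197·log₂(0.197) = 0.4617
−0.126·log₂(0.126) = 0.3766
Sum ≈ 2.2036 → 2.204 bits.

2.204 bits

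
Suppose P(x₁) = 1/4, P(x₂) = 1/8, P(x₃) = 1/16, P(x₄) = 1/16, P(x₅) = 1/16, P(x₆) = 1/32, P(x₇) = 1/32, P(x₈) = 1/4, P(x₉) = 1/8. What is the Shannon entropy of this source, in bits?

Each probability is a power of 1/2, so log₂(1/p) is an integer.
H = Σ p·log₂(1/p) = 1/4·2 + 1/8·3 + 1/16·4 + 1/16·4 + 1/16·4 + 1/32·5 + 1/32·5 + 1/4·2 + 1/8·3 = 2.8125 bits.

2.8125 bits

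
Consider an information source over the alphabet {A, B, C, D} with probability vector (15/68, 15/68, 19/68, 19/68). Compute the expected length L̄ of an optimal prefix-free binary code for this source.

2 bits/symbol

Repeatedly combine the two least-probable nodes; the expected code length is the sum of the merged weights.
merge 15/68 + 15/68 → 15/34
merge 19/68 + 19/68 → 19/34
merge 15/34 + 19/34 → 1
L = 15/34 + 19/34 + 1 = 2 bits/symbol.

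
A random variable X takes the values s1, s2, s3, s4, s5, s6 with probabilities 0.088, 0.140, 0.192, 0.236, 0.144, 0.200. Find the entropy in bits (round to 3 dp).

H = −Σ pᵢ log₂ pᵢ.
−0.088·log₂(0.088) = 0.3086
−0.140·log₂(0.140) = 0.3971
−0.192·log₂(0.192) = 0.4571
−0.236·log₂(0.236) = 0.4916
−0.144·log₂(0.144) = 0.4026
−0.200·log₂(0.200) = 0.4644
Sum ≈ 2.5214 → 2.521 bits.

2.521 bits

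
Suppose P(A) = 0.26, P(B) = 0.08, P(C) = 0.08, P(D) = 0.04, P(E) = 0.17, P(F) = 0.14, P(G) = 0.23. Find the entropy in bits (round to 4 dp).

H = −Σ pᵢ log₂ pᵢ.
−0.26·log₂(0.26) = 0.5053
−0.08·log₂(0.08) = 0.2915
−0.08·log₂(0.08) = 0.2915
−0.04·log₂(0.04) = 0.1858
−0.17·log₂(0.17) = 0.4346
−0.14·log₂(0.14) = 0.3971
−0.23·log₂(0.23) = 0.4877
Sum ≈ 2.5934 → 2.5934 bits.

2.5934 bits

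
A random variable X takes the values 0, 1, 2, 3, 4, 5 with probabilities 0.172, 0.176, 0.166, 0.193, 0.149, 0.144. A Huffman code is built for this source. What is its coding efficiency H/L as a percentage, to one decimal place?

Entropy H = −Σ p log₂ p ≈ 2.5779 bits.
Huffman merges: 18/125+149/1000→293/1000; 83/500+43/250→169/500; 22/125+193/1000→369/1000; 293/1000+169/500→631/1000; 369/1000+631/1000→1. L = 2631/1000 ≈ 2.6310.
Efficiency = H/L = 2.5779/2.6310 = 98.0%.

98.0%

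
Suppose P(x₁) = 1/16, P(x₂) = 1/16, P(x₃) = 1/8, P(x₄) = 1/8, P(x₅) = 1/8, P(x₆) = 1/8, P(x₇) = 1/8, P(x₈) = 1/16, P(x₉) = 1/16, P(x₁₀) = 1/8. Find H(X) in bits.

Each probability is a power of 1/2, so log₂(1/p) is an integer.
H = Σ p·log₂(1/p) = 1/16·4 + 1/16·4 + 1/8·3 + 1/8·3 + 1/8·3 + 1/8·3 + 1/8·3 + 1/16·4 + 1/16·4 + 1/8·3 = 3.25 bits.

3.25 bits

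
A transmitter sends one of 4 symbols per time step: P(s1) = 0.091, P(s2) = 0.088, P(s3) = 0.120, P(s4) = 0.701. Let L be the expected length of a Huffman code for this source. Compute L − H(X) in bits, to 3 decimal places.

Entropy H = −Σ p log₂ p ≈ 1.3496 bits.
Huffman merges: 11/125+91/1000→179/1000; 3/25+179/1000→299/1000; 299/1000+701/1000→1. L = 739/500 ≈ 1.4780.
L − H = 1.4780 − 1.3496 = 0.128 bits.

0.128 bits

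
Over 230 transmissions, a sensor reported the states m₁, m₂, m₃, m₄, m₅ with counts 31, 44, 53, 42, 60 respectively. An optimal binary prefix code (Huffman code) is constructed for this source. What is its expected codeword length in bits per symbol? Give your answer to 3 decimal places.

Probabilities are the counts divided by 230.
Repeatedly combine the two least-probable nodes; the expected code length is the sum of the merged weights.
merge 31/230 + 21/115 → 73/230
merge 22/115 + 53/230 → 97/230
merge 6/23 + 73/230 → 133/230
merge 97/230 + 133/230 → 1
L = 73/230 + 97/230 + 133/230 + 1 = 533/230 ≈ 2.317 bits/symbol.

2.317 bits/symbol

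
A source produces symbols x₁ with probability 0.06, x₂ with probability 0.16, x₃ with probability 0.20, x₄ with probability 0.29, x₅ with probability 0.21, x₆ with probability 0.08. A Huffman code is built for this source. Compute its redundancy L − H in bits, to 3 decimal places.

0.027 bits

Entropy H = −Σ p log₂ p ≈ 2.4132 bits.
Huffman merges: 3/50+2/25→7/50; 7/50+4/25→3/10; 1/5+21/100→41/100; 29/100+3/10→59/100; 41/100+59/100→1. L = 61/25 ≈ 2.4400.
L − H = 2.4400 − 2.4132 = 0.027 bits.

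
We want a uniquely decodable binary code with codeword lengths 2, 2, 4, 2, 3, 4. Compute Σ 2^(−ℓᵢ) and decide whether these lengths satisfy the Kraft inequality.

1; yes

With common denominator 2^4 = 16: Σ 2^(−ℓᵢ) = 4/16 + 4/16 + 1/16 + 4/16 + 2/16 + 1/16 = 16/16 = 1.
Kraft's inequality requires Σ ≤ 1; here Σ = 1 ≤ 1, so such a prefix code exists.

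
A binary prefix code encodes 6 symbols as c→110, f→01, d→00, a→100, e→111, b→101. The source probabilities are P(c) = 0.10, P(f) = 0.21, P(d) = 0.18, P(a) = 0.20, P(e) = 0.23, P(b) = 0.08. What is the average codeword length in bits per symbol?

2.61 bits/symbol

L̄ = Σ pᵢ·ℓᵢ = 0.10·3 + 0.21·2 + 0.18·2 + 0.20·3 + 0.23·3 + 0.08·3 = 2.61 bits/symbol.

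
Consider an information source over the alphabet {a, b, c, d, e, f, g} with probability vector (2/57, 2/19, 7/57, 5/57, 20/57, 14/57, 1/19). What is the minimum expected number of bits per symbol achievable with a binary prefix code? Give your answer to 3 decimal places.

2.491 bits/symbol

Repeatedly combine the two least-probable nodes; the expected code length is the sum of the merged weights.
merge 2/57 + 1/19 → 5/57
merge 5/57 + 5/57 → 10/57
merge 2/19 + 7/57 → 13/57
merge 10/57 + 13/57 → 23/57
merge 14/57 + 20/57 → 34/57
merge 23/57 + 34/57 → 1
L = 5/57 + 10/57 + 13/57 + 23/57 + 34/57 + 1 = 142/57 ≈ 2.491 bits/symbol.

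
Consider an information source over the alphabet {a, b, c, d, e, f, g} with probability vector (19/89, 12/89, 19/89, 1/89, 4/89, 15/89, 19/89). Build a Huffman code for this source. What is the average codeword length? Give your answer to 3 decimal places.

Repeatedly combine the two least-probable nodes; the expected code length is the sum of the merged weights.
merge 1/89 + 4/89 → 5/89
merge 5/89 + 12/89 → 17/89
merge 15/89 + 17/89 → 32/89
merge 19/89 + 19/89 → 38/89
merge 19/89 + 32/89 → 51/89
merge 38/89 + 51/89 → 1
L = 5/89 + 17/89 + 32/89 + 38/89 + 51/89 + 1 = 232/89 ≈ 2.607 bits/symbol.

2.607 bits/symbol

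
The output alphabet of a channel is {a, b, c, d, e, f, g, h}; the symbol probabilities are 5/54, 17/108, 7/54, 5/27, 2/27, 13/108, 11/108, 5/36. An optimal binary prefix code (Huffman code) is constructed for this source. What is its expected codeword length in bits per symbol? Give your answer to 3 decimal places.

2.981 bits/symbol

Repeatedly combine the two least-probable nodes; the expected code length is the sum of the merged weights.
merge 2/27 + 5/54 → 1/6
merge 11/108 + 13/108 → 2/9
merge 7/54 + 5/36 → 29/108
merge 17/108 + 1/6 → 35/108
merge 5/27 + 2/9 → 11/27
merge 29/108 + 35/108 → 16/27
merge 11/27 + 16/27 → 1
L = 1/6 + 2/9 + 29/108 + 35/108 + 11/27 + 16/27 + 1 = 161/54 ≈ 2.981 bits/symbol.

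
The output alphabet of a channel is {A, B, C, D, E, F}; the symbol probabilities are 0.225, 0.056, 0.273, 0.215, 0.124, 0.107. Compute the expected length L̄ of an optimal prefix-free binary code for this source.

Repeatedly combine the two least-probable nodes; the expected code length is the sum of the merged weights.
merge 7/125 + 107/1000 → 163/1000
merge 31/250 + 163/1000 → 287/1000
merge 43/200 + 9/40 → 11/25
merge 273/1000 + 287/1000 → 14/25
merge 11/25 + 14/25 → 1
L = 163/1000 + 287/1000 + 11/25 + 14/25 + 1 = 49/20 = 2.45 bits/symbol.

2.45 bits/symbol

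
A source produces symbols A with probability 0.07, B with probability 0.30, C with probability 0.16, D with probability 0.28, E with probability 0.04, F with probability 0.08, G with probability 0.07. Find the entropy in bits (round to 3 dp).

H = −Σ pᵢ log₂ pᵢ.
−0.07·log₂(0.07) = 0.2686
−0.30·log₂(0.30) = 0.5211
−0.16·log₂(0.16) = 0.4230
−0.28·log₂(0.28) = 0.5142
−0.04·log₂(0.04) = 0.1858
−0.08·log₂(0.08) = 0.2915
−0.07·log₂(0.07) = 0.2686
Sum ≈ 2.4727 → 2.473 bits.

2.473 bits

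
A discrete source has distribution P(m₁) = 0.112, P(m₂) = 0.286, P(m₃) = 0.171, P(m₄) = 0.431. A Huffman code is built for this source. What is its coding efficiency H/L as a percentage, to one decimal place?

98.8%

Entropy H = −Σ p log₂ p ≈ 1.8293 bits.
Huffman merges: 14/125+171/1000→283/1000; 283/1000+143/500→569/1000; 431/1000+569/1000→1. L = 463/250 ≈ 1.8520.
Efficiency = H/L = 1.8293/1.8520 = 98.8%.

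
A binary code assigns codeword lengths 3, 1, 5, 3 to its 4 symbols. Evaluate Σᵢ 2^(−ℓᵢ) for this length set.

0.78125

With common denominator 2^5 = 32: Σ 2^(−ℓᵢ) = 4/32 + 16/32 + 1/32 + 4/32 = 25/32 = 0.78125.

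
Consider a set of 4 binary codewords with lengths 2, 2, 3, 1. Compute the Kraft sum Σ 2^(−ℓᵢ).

With common denominator 2^3 = 8: Σ 2^(−ℓᵢ) = 2/8 + 2/8 + 1/8 + 4/8 = 9/8 = 1.125.

1.125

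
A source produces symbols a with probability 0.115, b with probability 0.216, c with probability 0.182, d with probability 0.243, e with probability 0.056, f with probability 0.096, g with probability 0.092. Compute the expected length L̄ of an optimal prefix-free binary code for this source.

Repeatedly combine the two least-probable nodes; the expected code length is the sum of the merged weights.
merge 7/125 + 23/250 → 37/250
merge 12/125 + 23/200 → 211/1000
merge 37/250 + 91/500 → 33/100
merge 211/1000 + 27/125 → 427/1000
merge 243/1000 + 33/100 → 573/1000
merge 427/1000 + 573/1000 → 1
L = 37/250 + 211/1000 + 33/100 + 427/1000 + 573/1000 + 1 = 2689/1000 = 2.689 bits/symbol.

2.689 bits/symbol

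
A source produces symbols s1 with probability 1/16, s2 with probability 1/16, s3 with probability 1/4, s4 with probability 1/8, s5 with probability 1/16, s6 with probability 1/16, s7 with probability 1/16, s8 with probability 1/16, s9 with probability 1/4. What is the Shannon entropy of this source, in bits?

2.875 bits

Each probability is a power of 1/2, so log₂(1/p) is an integer.
H = Σ p·log₂(1/p) = 1/16·4 + 1/16·4 + 1/4·2 + 1/8·3 + 1/16·4 + 1/16·4 + 1/16·4 + 1/16·4 + 1/4·2 = 2.875 bits.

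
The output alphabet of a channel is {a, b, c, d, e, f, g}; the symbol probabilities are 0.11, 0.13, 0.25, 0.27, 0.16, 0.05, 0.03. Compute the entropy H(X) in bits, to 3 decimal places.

2.534 bits

H = −Σ pᵢ log₂ pᵢ.
−0.11·log₂(0.11) = 0.3503
−0.13·log₂(0.13) = 0.3826
−0.25·log₂(0.25) = 0.5000
−0.27·log₂(0.27) = 0.5100
−0.16·log₂(0.16) = 0.4230
−0.05·log₂(0.05) = 0.2161
−0.03·log₂(0.03) = 0.1518
Sum ≈ 2.5338 → 2.534 bits.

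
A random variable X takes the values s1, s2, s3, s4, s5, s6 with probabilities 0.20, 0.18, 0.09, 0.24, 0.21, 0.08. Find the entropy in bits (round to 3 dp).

H = −Σ pᵢ log₂ pᵢ.
−0.20·log₂(0.20) = 0.4644
−0.18·log₂(0.18) = 0.4453
−0.09·log₂(0.09) = 0.3127
−0.24·log₂(0.24) = 0.4941
−0.21·log₂(0.21) = 0.4728
−0.08·log₂(0.08) = 0.2915
Sum ≈ 2.4808 → 2.481 bits.

2.481 bits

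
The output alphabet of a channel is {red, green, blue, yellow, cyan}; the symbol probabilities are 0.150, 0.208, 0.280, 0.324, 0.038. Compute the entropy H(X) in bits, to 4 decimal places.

2.1020 bits

H = −Σ pᵢ log₂ pᵢ.
−0.150·log₂(0.150) = 0.4105
−0.208·log₂(0.208) = 0.4712
−0.280·log₂(0.280) = 0.5142
−0.324·log₂(0.324) = 0.5268
−0.038·log₂(0.038) = 0.1793
Sum ≈ 2.1020 → 2.1020 bits.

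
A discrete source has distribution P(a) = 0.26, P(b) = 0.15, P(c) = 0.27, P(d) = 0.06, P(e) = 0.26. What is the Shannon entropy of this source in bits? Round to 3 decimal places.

H = −Σ pᵢ log₂ pᵢ.
−0.26·log₂(0.26) = 0.5053
−0.15·log₂(0.15) = 0.4105
−0.27·log₂(0.27) = 0.5100
−0.06·log₂(0.06) = 0.2435
−0.26·log₂(0.26) = 0.5053
Sum ≈ 2.1747 → 2.175 bits.

2.175 bits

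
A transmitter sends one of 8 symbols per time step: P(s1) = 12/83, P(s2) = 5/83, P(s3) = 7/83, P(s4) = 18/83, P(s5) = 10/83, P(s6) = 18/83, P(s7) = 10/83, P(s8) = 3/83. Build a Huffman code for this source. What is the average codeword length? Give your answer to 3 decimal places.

2.843 bits/symbol

Repeatedly combine the two least-probable nodes; the expected code length is the sum of the merged weights.
merge 3/83 + 5/83 → 8/83
merge 7/83 + 8/83 → 15/83
merge 10/83 + 10/83 → 20/83
merge 12/83 + 15/83 → 27/83
merge 18/83 + 18/83 → 36/83
merge 20/83 + 27/83 → 47/83
merge 36/83 + 47/83 → 1
L = 8/83 + 15/83 + 20/83 + 27/83 + 36/83 + 47/83 + 1 = 236/83 ≈ 2.843 bits/symbol.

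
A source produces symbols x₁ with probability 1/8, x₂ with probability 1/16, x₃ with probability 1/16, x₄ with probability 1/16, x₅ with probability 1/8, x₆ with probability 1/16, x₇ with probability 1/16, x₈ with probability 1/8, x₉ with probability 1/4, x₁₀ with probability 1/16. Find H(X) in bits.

Each probability is a power of 1/2, so log₂(1/p) is an integer.
H = Σ p·log₂(1/p) = 1/8·3 + 1/16·4 + 1/16·4 + 1/16·4 + 1/8·3 + 1/16·4 + 1/16·4 + 1/8·3 + 1/4·2 + 1/16·4 = 3.125 bits.

3.125 bits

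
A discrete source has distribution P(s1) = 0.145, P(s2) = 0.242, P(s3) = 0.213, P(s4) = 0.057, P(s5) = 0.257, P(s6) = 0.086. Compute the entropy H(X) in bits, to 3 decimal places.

2.418 bits

H = −Σ pᵢ log₂ pᵢ.
−0.145·log₂(0.145) = 0.4040
−0.242·log₂(0.242) = 0.4954
−0.213·log₂(0.213) = 0.4752
−0.057·log₂(0.057) = 0.2356
−0.257·log₂(0.257) = 0.5038
−0.086·log₂(0.086) = 0.3044
Sum ≈ 2.4183 → 2.418 bits.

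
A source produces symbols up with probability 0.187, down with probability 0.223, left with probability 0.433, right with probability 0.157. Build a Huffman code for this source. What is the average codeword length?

1.911 bits/symbol

Repeatedly combine the two least-probable nodes; the expected code length is the sum of the merged weights.
merge 157/1000 + 187/1000 → 43/125
merge 223/1000 + 43/125 → 567/1000
merge 433/1000 + 567/1000 → 1
L = 43/125 + 567/1000 + 1 = 1911/1000 = 1.911 bits/symbol.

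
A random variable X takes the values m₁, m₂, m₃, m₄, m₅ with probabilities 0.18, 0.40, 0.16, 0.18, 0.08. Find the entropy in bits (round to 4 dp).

H = −Σ pᵢ log₂ pᵢ.
−0.18·log₂(0.18) = 0.4453
−0.40·log₂(0.40) = 0.5288
−0.16·log₂(0.16) = 0.4230
−0.18·log₂(0.18) = 0.4453
−0.08·log₂(0.08) = 0.2915
Sum ≈ 2.1339 → 2.1339 bits.

2.1339 bits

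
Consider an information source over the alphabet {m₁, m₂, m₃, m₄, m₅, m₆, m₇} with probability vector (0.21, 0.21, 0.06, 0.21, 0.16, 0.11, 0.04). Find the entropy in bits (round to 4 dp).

2.6211 bits

H = −Σ pᵢ log₂ pᵢ.
−0.21·log₂(0.21) = 0.4728
−0.21·log₂(0.21) = 0.4728
−0.06·log₂(0.06) = 0.2435
−0.21·log₂(0.21) = 0.4728
−0.16·log₂(0.16) = 0.4230
−0.11·log₂(0.11) = 0.3503
−0.04·log₂(0.04) = 0.1858
Sum ≈ 2.6211 → 2.6211 bits.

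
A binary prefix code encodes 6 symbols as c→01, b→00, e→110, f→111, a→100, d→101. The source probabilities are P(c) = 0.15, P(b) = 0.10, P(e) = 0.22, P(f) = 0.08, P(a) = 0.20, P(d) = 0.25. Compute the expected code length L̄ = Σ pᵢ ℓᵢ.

L̄ = Σ pᵢ·ℓᵢ = 0.15·2 + 0.10·2 + 0.22·3 + 0.08·3 + 0.20·3 + 0.25·3 = 2.75 bits/symbol.

2.75 bits/symbol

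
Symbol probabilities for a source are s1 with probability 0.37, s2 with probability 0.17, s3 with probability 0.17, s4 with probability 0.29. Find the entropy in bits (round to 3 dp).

1.918 bits

H = −Σ pᵢ log₂ pᵢ.
−0.37·log₂(0.37) = 0.5307
−0.17·log₂(0.17) = 0.4346
−0.17·log₂(0.17) = 0.4346
−0.29·log₂(0.29) = 0.5179
Sum ≈ 1.9178 → 1.918 bits.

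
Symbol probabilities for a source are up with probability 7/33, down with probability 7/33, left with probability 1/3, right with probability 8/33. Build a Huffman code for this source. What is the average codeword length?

2 bits/symbol

Repeatedly combine the two least-probable nodes; the expected code length is the sum of the merged weights.
merge 7/33 + 7/33 → 14/33
merge 8/33 + 1/3 → 19/33
merge 14/33 + 19/33 → 1
L = 14/33 + 19/33 + 1 = 2 bits/symbol.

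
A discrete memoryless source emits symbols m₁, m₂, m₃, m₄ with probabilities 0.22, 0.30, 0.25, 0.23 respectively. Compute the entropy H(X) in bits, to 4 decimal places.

H = −Σ pᵢ log₂ pᵢ.
−0.22·log₂(0.22) = 0.4806
−0.30·log₂(0.30) = 0.5211
−0.25·log₂(0.25) = 0.5000
−0.23·log₂(0.23) = 0.4877
Sum ≈ 1.9893 → 1.9893 bits.

1.9893 bits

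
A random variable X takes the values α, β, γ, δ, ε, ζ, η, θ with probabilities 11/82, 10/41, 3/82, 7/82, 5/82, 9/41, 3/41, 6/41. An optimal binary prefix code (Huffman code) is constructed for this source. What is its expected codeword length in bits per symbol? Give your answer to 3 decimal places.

2.793 bits/symbol

Repeatedly combine the two least-probable nodes; the expected code length is the sum of the merged weights.
merge 3/82 + 5/82 → 4/41
merge 3/41 + 7/82 → 13/82
merge 4/41 + 11/82 → 19/82
merge 6/41 + 13/82 → 25/82
merge 9/41 + 19/82 → 37/82
merge 10/41 + 25/82 → 45/82
merge 37/82 + 45/82 → 1
L = 4/41 + 13/82 + 19/82 + 25/82 + 37/82 + 45/82 + 1 = 229/82 ≈ 2.793 bits/symbol.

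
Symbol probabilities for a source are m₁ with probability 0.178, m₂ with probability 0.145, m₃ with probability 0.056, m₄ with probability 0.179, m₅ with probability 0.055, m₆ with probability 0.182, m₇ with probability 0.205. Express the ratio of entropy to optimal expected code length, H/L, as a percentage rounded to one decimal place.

Entropy H = −Σ p log₂ p ≈ 2.6705 bits.
Huffman merges: 11/200+7/125→111/1000; 111/1000+29/200→32/125; 89/500+179/1000→357/1000; 91/500+41/200→387/1000; 32/125+357/1000→613/1000; 387/1000+613/1000→1. L = 681/250 ≈ 2.7240.
Efficiency = H/L = 2.6705/2.7240 = 98.0%.

98.0%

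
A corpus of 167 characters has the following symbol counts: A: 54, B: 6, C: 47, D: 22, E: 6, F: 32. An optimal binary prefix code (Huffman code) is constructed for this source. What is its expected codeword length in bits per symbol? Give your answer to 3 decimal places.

Probabilities are the counts divided by 167.
Repeatedly combine the two least-probable nodes; the expected code length is the sum of the merged weights.
merge 6/167 + 6/167 → 12/167
merge 12/167 + 22/167 → 34/167
merge 32/167 + 34/167 → 66/167
merge 47/167 + 54/167 → 101/167
merge 66/167 + 101/167 → 1
L = 12/167 + 34/167 + 66/167 + 101/167 + 1 = 380/167 ≈ 2.275 bits/symbol.

2.275 bits/symbol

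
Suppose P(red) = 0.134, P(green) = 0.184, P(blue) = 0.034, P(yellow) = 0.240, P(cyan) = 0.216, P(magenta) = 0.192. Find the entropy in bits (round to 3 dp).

2.433 bits

H = −Σ pᵢ log₂ pᵢ.
−0.134·log₂(0.134) = 0.3886
−0.184·log₂(0.184) = 0.4494
−0.034·log₂(0.034) = 0.1659
−0.240·log₂(0.240) = 0.4941
−0.216·log₂(0.216) = 0.4776
−0.192·log₂(0.192) = 0.4571
Sum ≈ 2.4326 → 2.433 bits.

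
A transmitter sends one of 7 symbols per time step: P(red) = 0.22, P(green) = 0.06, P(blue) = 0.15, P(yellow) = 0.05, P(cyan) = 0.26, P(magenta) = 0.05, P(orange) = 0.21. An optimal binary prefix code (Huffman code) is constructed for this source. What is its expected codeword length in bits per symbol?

Repeatedly combine the two least-probable nodes; the expected code length is the sum of the merged weights.
merge 1/20 + 1/20 → 1/10
merge 3/50 + 1/10 → 4/25
merge 3/20 + 4/25 → 31/100
merge 21/100 + 11/50 → 43/100
merge 13/50 + 31/100 → 57/100
merge 43/100 + 57/100 → 1
L = 1/10 + 4/25 + 31/100 + 43/100 + 57/100 + 1 = 257/100 = 2.57 bits/symbol.

2.57 bits/symbol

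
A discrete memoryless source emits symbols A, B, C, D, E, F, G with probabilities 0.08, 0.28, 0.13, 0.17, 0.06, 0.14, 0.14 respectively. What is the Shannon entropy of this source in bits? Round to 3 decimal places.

H = −Σ pᵢ log₂ pᵢ.
−0.08·log₂(0.08) = 0.2915
−0.28·log₂(0.28) = 0.5142
−0.13·log₂(0.13) = 0.3826
−0.17·log₂(0.17) = 0.4346
−0.06·log₂(0.06) = 0.2435
−0.14·log₂(0.14) = 0.3971
−0.14·log₂(0.14) = 0.3971
Sum ≈ 2.6607 → 2.661 bits.

2.661 bits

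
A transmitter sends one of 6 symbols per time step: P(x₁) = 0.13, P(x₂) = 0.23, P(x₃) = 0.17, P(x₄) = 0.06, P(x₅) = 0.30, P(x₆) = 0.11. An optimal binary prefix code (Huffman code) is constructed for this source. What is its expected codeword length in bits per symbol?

Repeatedly combine the two least-probable nodes; the expected code length is the sum of the merged weights.
merge 3/50 + 11/100 → 17/100
merge 13/100 + 17/100 → 3/10
merge 17/100 + 23/100 → 2/5
merge 3/10 + 3/10 → 3/5
merge 2/5 + 3/5 → 1
L = 17/100 + 3/10 + 2/5 + 3/5 + 1 = 247/100 = 2.47 bits/symbol.

2.47 bits/symbol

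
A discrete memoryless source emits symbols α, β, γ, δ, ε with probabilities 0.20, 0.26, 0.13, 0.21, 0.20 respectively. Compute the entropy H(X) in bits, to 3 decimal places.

H = −Σ pᵢ log₂ pᵢ.
−0.20·log₂(0.20) = 0.4644
−0.26·log₂(0.26) = 0.5053
−0.13·log₂(0.13) = 0.3826
−0.21·log₂(0.21) = 0.4728
−0.20·log₂(0.20) = 0.4644
Sum ≈ 2.2895 → 2.290 bits.

2.290 bits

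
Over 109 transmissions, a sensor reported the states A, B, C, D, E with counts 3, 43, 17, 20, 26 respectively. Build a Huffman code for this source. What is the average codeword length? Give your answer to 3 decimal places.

Probabilities are the counts divided by 109.
Repeatedly combine the two least-probable nodes; the expected code length is the sum of the merged weights.
merge 3/109 + 17/109 → 20/109
merge 20/109 + 20/109 → 40/109
merge 26/109 + 40/109 → 66/109
merge 43/109 + 66/109 → 1
L = 20/109 + 40/109 + 66/109 + 1 = 235/109 ≈ 2.156 bits/symbol.

2.156 bits/symbol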